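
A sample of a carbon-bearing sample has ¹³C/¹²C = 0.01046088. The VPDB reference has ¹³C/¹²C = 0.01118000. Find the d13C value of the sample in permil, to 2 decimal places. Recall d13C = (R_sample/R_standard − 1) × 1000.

d13C = (R_sample / R_standard − 1) × 1000
R_sample / R_standard = 0.01046088 / 0.01118000 = 0.935678
d13C = (0.935678 − 1) × 1000 = -64.322 permil

-64.32 permil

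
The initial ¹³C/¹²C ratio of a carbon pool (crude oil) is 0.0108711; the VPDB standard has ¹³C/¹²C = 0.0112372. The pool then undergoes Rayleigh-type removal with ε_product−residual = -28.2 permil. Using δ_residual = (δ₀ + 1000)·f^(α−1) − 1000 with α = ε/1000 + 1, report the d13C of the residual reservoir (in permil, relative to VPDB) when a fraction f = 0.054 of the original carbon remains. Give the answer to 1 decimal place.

50.4 permil

δ₀ = (0.0108711/0.0112372 − 1)×1000 = (0.967421 − 1)×1000 = -32.579 permil
α − 1 = ε/1000 = -0.0282
f^(α−1) = 0.054^(-0.0282) = 1.085792
δ_res = (-32.579 + 1000) × 1.085792 − 1000 = 1050.417 − 1000 = 50.42 permil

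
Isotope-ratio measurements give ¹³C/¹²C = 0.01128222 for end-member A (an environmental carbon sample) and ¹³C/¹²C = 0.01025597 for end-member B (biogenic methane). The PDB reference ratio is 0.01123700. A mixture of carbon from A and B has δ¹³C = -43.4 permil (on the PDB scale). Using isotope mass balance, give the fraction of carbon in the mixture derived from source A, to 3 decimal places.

0.481

δ_A = (0.01128222/0.01123700 − 1)×1000 = (1.004024 − 1)×1000 = 4.024 permil
δ_B = (0.01025597/0.01123700 − 1)×1000 = (0.912696 − 1)×1000 = -87.304 permil
f_A = (δ_mix − δ_B)/(δ_A − δ_B) = (-43.4 − (-87.304))/(4.024 − (-87.304))
f_A = 43.904 / 91.328 = 0.4807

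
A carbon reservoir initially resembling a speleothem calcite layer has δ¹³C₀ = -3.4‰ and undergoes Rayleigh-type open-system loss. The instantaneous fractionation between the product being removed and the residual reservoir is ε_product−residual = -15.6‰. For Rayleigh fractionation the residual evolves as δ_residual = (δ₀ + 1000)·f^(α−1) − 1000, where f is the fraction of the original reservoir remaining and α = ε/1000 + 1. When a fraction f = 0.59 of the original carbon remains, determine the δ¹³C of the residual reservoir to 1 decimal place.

4.8‰

Rayleigh residual: δ_res = (δ₀ + 1000)·f^(α−1) − 1000
α = ε/1000 + 1 = 0.98440, so α − 1 = -0.01560
f^(α−1) = 0.59^(-0.01560) = 1.008265
δ_res = (-3.4 + 1000) × 1.008265 − 1000 = 1004.837 − 1000 = 4.84‰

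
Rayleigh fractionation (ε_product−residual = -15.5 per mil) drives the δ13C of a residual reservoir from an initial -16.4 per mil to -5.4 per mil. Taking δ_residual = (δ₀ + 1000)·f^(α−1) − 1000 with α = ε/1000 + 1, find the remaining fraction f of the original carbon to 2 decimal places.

0.49

α − 1 = ε/1000 = -0.0155
(δ_res + 1000)/(δ₀ + 1000) = (-5.4 + 1000)/(-16.4 + 1000) = 994.6/983.6 = 1.011183
f = 1.011183^(1/-0.0155) = exp(ln(1.011183)/-0.0155) = exp(0.01112/-0.0155)
f = exp(-0.7175) = 0.4880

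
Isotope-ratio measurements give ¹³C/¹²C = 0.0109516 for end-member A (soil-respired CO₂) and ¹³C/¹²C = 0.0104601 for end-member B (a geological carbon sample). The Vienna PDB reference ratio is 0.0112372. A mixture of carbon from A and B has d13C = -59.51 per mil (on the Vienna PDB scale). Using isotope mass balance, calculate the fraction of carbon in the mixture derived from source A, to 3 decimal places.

δ_A = (0.0109516/0.0112372 − 1)×1000 = (0.974584 − 1)×1000 = -25.416 per mil
δ_B = (0.0104601/0.0112372 − 1)×1000 = (0.930846 − 1)×1000 = -69.154 per mil
f_A = (δ_mix − δ_B)/(δ_A − δ_B) = (-59.51 − (-69.154))/(-25.416 − (-69.154))
f_A = 9.644 / 43.739 = 0.2205

0.220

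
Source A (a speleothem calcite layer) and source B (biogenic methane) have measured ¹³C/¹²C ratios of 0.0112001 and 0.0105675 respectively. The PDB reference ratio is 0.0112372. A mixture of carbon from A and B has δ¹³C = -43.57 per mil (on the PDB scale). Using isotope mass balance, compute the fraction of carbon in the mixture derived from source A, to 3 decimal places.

δ_A = (0.0112001/0.0112372 − 1)×1000 = (0.996698 − 1)×1000 = -3.302 per mil
δ_B = (0.0105675/0.0112372 − 1)×1000 = (0.940403 − 1)×1000 = -59.597 per mil
f_A = (δ_mix − δ_B)/(δ_A − δ_B) = (-43.57 − (-59.597))/(-3.302 − (-59.597))
f_A = 16.027 / 56.295 = 0.2847

0.285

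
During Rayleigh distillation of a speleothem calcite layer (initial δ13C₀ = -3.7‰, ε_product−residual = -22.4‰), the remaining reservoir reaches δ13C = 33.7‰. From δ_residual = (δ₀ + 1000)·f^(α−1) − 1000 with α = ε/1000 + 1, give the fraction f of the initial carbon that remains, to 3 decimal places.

0.193

α − 1 = ε/1000 = -0.0224
(δ_res + 1000)/(δ₀ + 1000) = (33.7 + 1000)/(-3.7 + 1000) = 1033.7/996.3 = 1.037539
f = 1.037539^(1/-0.0224) = exp(ln(1.037539)/-0.0224) = exp(0.03685/-0.0224)
f = exp(-1.6452) = 0.1930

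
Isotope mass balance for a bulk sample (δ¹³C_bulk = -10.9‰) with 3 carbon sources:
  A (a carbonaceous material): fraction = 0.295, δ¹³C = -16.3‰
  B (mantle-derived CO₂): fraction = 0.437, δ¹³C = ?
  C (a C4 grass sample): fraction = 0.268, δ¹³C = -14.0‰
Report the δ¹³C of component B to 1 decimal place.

-5.4‰

Isotope mass balance: δ_bulk = Σ fᵢ·δᵢ.
-10.9 = 0.295×(-16.3) + 0.437×δ_B + 0.268×(-14.0)
0.437·δ_B = -10.9 − (-8.560) = -2.340
δ_B = -2.340 / 0.437 = -5.35‰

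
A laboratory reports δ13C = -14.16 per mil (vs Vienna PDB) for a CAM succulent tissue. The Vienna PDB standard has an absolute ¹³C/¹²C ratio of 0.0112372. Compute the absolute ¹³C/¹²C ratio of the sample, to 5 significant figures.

R_sample = R_standard × (δ13C/1000 + 1)
R_sample = 0.0112372 × (-14.16/1000 + 1) = 0.0112372 × 0.985840
R_sample = 0.0110781

0.011078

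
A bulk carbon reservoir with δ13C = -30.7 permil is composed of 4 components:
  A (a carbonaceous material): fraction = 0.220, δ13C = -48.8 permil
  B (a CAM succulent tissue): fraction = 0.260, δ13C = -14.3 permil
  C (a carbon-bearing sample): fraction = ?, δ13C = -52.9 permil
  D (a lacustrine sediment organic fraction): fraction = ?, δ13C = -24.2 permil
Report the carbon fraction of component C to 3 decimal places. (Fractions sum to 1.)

Let f_C and f_D be the unknown fractions; fractions sum to 1 so f_C + f_D = 0.520.
Mass balance: Σ fᵢ·δᵢ = δ_bulk ⇒ f_C·(-52.9) + f_D·(-24.2) = -30.7 − (-14.454) = -16.246
Substitute f_D = 0.520 − f_C:
f_C·(-52.9 − -24.2) = -16.246 − 0.520×(-24.2) = -3.662
f_C = -3.662 / -28.7 = 0.1276

0.128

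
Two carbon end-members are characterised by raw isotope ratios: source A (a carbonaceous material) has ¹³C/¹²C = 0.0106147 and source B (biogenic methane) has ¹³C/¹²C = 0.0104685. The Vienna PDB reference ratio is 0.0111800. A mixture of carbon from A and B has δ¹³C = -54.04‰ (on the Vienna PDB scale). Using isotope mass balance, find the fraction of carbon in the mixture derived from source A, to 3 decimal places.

δ_A = (0.0106147/0.0111800 − 1)×1000 = (0.949436 − 1)×1000 = -50.564‰
δ_B = (0.0104685/0.0111800 − 1)×1000 = (0.936360 − 1)×1000 = -63.640‰
f_A = (δ_mix − δ_B)/(δ_A − δ_B) = (-54.04 − (-63.640))/(-50.564 − (-63.640))
f_A = 9.600 / 13.077 = 0.7342

0.734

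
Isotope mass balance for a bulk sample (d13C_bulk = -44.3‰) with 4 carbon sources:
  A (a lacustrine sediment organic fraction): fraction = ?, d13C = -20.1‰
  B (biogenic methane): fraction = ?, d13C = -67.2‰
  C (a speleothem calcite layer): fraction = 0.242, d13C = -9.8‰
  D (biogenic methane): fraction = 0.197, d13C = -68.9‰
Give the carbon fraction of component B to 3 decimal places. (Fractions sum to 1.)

0.363

Let f_B and f_A be the unknown fractions; fractions sum to 1 so f_B + f_A = 0.561.
Mass balance: Σ fᵢ·δᵢ = δ_bulk ⇒ f_B·(-67.2) + f_A·(-20.1) = -44.3 − (-15.945) = -28.355
Substitute f_A = 0.561 − f_B:
f_B·(-67.2 − -20.1) = -28.355 − 0.561×(-20.1) = -17.079
f_B = -17.079 / -47.1 = 0.3626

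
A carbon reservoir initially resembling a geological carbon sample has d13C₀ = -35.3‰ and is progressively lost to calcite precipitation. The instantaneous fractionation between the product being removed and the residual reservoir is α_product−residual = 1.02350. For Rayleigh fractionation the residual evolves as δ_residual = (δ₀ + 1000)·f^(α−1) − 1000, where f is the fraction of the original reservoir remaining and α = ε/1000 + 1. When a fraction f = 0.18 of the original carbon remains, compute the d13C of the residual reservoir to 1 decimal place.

-73.4‰

Rayleigh residual: δ_res = (δ₀ + 1000)·f^(α−1) − 1000
α − 1 = 0.02350
f^(α−1) = 0.18^(0.02350) = 0.960503
δ_res = (-35.3 + 1000) × 0.960503 − 1000 = 926.598 − 1000 = -73.40‰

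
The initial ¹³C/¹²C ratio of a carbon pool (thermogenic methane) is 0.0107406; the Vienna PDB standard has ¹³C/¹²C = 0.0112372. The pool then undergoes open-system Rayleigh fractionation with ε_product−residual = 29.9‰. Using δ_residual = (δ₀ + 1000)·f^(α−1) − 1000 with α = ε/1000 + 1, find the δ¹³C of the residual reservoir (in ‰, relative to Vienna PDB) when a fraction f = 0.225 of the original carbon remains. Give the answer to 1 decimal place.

δ₀ = (0.0107406/0.0112372 − 1)×1000 = (0.955807 − 1)×1000 = -44.193‰
α − 1 = ε/1000 = 0.0299
f^(α−1) = 0.225^(0.0299) = 0.956379
δ_res = (-44.193 + 1000) × 0.956379 − 1000 = 914.115 − 1000 = -85.89‰

-85.9‰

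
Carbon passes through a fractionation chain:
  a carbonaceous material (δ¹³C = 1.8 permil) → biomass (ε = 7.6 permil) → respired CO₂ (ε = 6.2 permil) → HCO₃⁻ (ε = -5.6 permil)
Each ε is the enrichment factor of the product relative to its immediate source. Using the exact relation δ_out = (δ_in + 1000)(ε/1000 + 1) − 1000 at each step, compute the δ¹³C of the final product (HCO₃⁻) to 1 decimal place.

step 1: δ = (1.80 + 1000)·(7.6/1000 + 1) − 1000 = 9.41 permil
step 2: δ = (9.41 + 1000)·(6.2/1000 + 1) − 1000 = 15.67 permil
step 3: δ = (15.67 + 1000)·(-5.6/1000 + 1) − 1000 = 9.98 permil

10.0 permil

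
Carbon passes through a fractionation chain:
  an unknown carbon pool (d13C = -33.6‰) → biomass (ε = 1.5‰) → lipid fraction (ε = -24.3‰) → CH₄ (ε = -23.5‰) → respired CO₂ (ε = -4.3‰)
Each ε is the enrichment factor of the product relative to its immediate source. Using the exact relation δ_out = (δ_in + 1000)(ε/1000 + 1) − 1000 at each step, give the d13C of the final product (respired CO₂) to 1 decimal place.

step 1: δ = (-33.60 + 1000)·(1.5/1000 + 1) − 1000 = -32.15‰
step 2: δ = (-32.15 + 1000)·(-24.3/1000 + 1) − 1000 = -55.67‰
step 3: δ = (-55.67 + 1000)·(-23.5/1000 + 1) − 1000 = -77.86‰
step 4: δ = (-77.86 + 1000)·(-4.3/1000 + 1) − 1000 = -81.83‰

-81.8‰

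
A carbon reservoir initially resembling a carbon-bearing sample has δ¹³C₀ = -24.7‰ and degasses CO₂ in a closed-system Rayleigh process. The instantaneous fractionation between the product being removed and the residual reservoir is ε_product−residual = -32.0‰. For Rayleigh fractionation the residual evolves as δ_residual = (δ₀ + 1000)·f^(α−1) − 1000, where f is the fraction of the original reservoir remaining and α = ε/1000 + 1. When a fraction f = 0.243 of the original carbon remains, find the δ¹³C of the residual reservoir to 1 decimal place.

20.5‰

Rayleigh residual: δ_res = (δ₀ + 1000)·f^(α−1) − 1000
α = ε/1000 + 1 = 0.96800, so α − 1 = -0.03200
f^(α−1) = 0.243^(-0.03200) = 1.046311
δ_res = (-24.7 + 1000) × 1.046311 − 1000 = 1020.467 − 1000 = 20.47‰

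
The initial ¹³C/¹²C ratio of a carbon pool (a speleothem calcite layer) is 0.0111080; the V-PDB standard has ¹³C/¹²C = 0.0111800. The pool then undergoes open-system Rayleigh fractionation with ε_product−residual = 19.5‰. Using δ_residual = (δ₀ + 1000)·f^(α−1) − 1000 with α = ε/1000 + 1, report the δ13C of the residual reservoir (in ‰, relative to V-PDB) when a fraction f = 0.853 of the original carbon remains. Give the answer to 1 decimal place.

δ₀ = (0.0111080/0.0111800 − 1)×1000 = (0.993560 − 1)×1000 = -6.440‰
α − 1 = ε/1000 = 0.0195
f^(α−1) = 0.853^(0.0195) = 0.996904
δ_res = (-6.440 + 1000) × 0.996904 − 1000 = 990.484 − 1000 = -9.52‰

-9.5‰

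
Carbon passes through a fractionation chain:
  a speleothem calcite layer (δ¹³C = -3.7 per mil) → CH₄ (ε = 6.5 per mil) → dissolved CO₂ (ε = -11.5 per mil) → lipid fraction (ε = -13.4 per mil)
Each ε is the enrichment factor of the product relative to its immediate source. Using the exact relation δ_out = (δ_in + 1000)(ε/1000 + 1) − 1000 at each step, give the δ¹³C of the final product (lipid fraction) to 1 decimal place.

-22.0 per mil

step 1: δ = (-3.70 + 1000)·(6.5/1000 + 1) − 1000 = 2.78 per mil
step 2: δ = (2.78 + 1000)·(-11.5/1000 + 1) − 1000 = -8.76 per mil
step 3: δ = (-8.76 + 1000)·(-13.4/1000 + 1) − 1000 = -22.04 per mil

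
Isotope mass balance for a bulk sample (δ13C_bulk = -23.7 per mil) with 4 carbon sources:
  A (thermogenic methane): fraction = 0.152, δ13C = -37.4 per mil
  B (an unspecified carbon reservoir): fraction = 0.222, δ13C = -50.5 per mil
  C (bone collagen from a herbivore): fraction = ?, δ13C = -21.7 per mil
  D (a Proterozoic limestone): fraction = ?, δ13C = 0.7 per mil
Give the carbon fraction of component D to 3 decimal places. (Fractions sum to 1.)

Let f_D and f_C be the unknown fractions; fractions sum to 1 so f_D + f_C = 0.626.
Mass balance: Σ fᵢ·δᵢ = δ_bulk ⇒ f_D·(0.7) + f_C·(-21.7) = -23.7 − (-16.896) = -6.804
Substitute f_C = 0.626 − f_D:
f_D·(0.7 − -21.7) = -6.804 − 0.626×(-21.7) = 6.780
f_D = 6.780 / 22.4 = 0.3027

0.303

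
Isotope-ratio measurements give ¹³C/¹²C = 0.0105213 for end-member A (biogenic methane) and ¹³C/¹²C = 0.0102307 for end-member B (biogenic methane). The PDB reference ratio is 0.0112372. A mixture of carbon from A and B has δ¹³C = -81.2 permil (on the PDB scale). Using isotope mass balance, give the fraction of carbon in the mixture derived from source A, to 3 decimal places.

δ_A = (0.0105213/0.0112372 − 1)×1000 = (0.936292 − 1)×1000 = -63.708 permil
δ_B = (0.0102307/0.0112372 − 1)×1000 = (0.910431 − 1)×1000 = -89.569 permil
f_A = (δ_mix − δ_B)/(δ_A − δ_B) = (-81.2 − (-89.569))/(-63.708 − (-89.569))
f_A = 8.369 / 25.861 = 0.3236

0.324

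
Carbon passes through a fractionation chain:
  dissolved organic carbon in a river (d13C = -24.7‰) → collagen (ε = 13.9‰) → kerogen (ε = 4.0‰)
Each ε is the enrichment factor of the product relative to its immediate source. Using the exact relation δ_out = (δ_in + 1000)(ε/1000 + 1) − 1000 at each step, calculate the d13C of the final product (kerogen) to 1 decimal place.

-7.2‰

step 1: δ = (-24.70 + 1000)·(13.9/1000 + 1) − 1000 = -11.14‰
step 2: δ = (-11.14 + 1000)·(4.0/1000 + 1) − 1000 = -7.19‰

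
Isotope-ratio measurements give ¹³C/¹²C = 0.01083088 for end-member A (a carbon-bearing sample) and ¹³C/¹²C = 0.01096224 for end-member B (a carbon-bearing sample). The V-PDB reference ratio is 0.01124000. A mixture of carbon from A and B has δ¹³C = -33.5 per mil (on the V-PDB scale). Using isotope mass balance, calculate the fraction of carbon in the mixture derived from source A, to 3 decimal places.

0.752

δ_A = (0.01083088/0.01124000 − 1)×1000 = (0.963601 − 1)×1000 = -36.399 per mil
δ_B = (0.01096224/0.01124000 − 1)×1000 = (0.975288 − 1)×1000 = -24.712 per mil
f_A = (δ_mix − δ_B)/(δ_A − δ_B) = (-33.5 − (-24.712))/(-36.399 − (-24.712))
f_A = -8.788 / -11.687 = 0.7520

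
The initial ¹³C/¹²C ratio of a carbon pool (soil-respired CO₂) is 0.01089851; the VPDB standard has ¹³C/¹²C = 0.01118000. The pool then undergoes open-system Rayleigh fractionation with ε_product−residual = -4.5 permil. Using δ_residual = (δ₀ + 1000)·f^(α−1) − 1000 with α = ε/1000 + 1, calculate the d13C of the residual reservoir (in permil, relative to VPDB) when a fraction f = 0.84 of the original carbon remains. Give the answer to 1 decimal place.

δ₀ = (0.01089851/0.01118000 − 1)×1000 = (0.974822 − 1)×1000 = -25.178 permil
α − 1 = ε/1000 = -0.0045
f^(α−1) = 0.84^(-0.0045) = 1.000785
δ_res = (-25.178 + 1000) × 1.000785 − 1000 = 975.587 − 1000 = -24.41 permil

-24.4 permil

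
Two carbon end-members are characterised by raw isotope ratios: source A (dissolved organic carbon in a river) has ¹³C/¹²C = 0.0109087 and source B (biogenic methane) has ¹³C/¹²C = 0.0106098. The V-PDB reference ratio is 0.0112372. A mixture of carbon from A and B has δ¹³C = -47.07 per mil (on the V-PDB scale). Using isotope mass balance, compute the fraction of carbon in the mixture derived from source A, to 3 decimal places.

δ_A = (0.0109087/0.0112372 − 1)×1000 = (0.970767 − 1)×1000 = -29.233 per mil
δ_B = (0.0106098/0.0112372 − 1)×1000 = (0.944168 − 1)×1000 = -55.832 per mil
f_A = (δ_mix − δ_B)/(δ_A − δ_B) = (-47.07 − (-55.832))/(-29.233 − (-55.832))
f_A = 8.762 / 26.599 = 0.3294

0.329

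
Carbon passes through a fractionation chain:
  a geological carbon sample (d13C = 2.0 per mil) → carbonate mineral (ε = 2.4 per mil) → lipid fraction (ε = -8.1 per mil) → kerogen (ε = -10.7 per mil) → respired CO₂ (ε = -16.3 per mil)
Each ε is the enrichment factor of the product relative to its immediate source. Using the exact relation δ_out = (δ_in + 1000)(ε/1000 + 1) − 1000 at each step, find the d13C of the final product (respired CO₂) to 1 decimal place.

step 1: δ = (2.00 + 1000)·(2.4/1000 + 1) − 1000 = 4.40 per mil
step 2: δ = (4.40 + 1000)·(-8.1/1000 + 1) − 1000 = -3.73 per mil
step 3: δ = (-3.73 + 1000)·(-10.7/1000 + 1) − 1000 = -14.39 per mil
step 4: δ = (-14.39 + 1000)·(-16.3/1000 + 1) − 1000 = -30.46 per mil

-30.5 per mil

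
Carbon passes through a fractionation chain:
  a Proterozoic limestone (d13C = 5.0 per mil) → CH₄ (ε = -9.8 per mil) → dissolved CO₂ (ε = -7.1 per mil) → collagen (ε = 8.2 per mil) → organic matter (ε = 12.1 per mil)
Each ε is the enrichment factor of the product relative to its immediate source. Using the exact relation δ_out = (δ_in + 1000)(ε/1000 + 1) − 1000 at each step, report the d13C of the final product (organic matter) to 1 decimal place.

8.2 per mil

step 1: δ = (5.00 + 1000)·(-9.8/1000 + 1) − 1000 = -4.85 per mil
step 2: δ = (-4.85 + 1000)·(-7.1/1000 + 1) − 1000 = -11.91 per mil
step 3: δ = (-11.91 + 1000)·(8.2/1000 + 1) − 1000 = -3.81 per mil
step 4: δ = (-3.81 + 1000)·(12.1/1000 + 1) − 1000 = 8.24 per mil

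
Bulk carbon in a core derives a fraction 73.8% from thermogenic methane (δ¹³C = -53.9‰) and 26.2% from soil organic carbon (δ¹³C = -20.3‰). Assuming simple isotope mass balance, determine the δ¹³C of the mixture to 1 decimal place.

-45.1‰

δ_mix = f_A·δ_A + f_B·δ_B
δ_mix = 0.738 × (-53.9) + 0.262 × (-20.3)
δ_mix = -39.78 + -5.32 = -45.10‰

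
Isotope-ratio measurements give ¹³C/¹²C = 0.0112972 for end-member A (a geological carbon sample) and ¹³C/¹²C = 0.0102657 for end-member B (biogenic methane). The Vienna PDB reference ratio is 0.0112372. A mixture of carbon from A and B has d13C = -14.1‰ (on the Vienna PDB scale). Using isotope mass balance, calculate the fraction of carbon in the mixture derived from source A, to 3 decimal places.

0.788

δ_A = (0.0112972/0.0112372 − 1)×1000 = (1.005339 − 1)×1000 = 5.339‰
δ_B = (0.0102657/0.0112372 − 1)×1000 = (0.913546 − 1)×1000 = -86.454‰
f_A = (δ_mix − δ_B)/(δ_A − δ_B) = (-14.1 − (-86.454))/(5.339 − (-86.454))
f_A = 72.354 / 91.793 = 0.7882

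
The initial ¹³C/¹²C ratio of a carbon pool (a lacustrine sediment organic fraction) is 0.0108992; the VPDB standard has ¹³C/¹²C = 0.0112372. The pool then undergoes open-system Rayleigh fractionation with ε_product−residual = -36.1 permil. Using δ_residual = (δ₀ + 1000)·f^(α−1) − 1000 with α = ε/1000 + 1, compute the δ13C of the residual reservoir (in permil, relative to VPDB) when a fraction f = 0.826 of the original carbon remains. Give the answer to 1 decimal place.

δ₀ = (0.0108992/0.0112372 − 1)×1000 = (0.969921 − 1)×1000 = -30.079 permil
α − 1 = ε/1000 = -0.0361
f^(α−1) = 0.826^(-0.0361) = 1.006925
δ_res = (-30.079 + 1000) × 1.006925 − 1000 = 976.638 − 1000 = -23.36 permil

-23.4 permil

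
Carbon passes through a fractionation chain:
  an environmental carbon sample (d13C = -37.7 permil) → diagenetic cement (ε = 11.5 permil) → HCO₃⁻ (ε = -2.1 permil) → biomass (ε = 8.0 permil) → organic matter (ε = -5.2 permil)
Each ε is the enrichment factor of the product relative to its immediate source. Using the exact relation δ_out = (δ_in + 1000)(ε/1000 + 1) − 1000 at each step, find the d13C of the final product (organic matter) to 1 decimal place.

step 1: δ = (-37.70 + 1000)·(11.5/1000 + 1) − 1000 = -26.63 permil
step 2: δ = (-26.63 + 1000)·(-2.1/1000 + 1) − 1000 = -28.68 permil
step 3: δ = (-28.68 + 1000)·(8.0/1000 + 1) − 1000 = -20.91 permil
step 4: δ = (-20.91 + 1000)·(-5.2/1000 + 1) − 1000 = -26.00 permil

-26.0 permil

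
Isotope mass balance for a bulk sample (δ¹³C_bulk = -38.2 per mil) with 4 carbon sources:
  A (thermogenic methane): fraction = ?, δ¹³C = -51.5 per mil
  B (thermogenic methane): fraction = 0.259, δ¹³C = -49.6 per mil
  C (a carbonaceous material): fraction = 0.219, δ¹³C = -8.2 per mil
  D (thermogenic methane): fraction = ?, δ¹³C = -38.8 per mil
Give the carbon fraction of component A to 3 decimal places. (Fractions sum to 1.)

Let f_A and f_D be the unknown fractions; fractions sum to 1 so f_A + f_D = 0.522.
Mass balance: Σ fᵢ·δᵢ = δ_bulk ⇒ f_A·(-51.5) + f_D·(-38.8) = -38.2 − (-14.642) = -23.558
Substitute f_D = 0.522 − f_A:
f_A·(-51.5 − -38.8) = -23.558 − 0.522×(-38.8) = -3.304
f_A = -3.304 / -12.7 = 0.2602

0.260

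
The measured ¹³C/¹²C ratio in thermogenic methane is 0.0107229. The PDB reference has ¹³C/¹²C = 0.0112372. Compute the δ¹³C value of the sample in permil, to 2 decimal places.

δ¹³C = (R_sample / R_standard − 1) × 1000
R_sample / R_standard = 0.0107229 / 0.0112372 = 0.954232
δ¹³C = (0.954232 − 1) × 1000 = -45.768 permil

-45.77 permil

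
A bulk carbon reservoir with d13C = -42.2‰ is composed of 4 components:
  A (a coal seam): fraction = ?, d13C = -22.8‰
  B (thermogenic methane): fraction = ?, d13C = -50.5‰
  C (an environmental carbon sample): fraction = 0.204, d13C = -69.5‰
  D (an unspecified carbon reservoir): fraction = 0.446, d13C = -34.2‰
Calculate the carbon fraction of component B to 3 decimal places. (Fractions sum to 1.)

0.173

Let f_B and f_A be the unknown fractions; fractions sum to 1 so f_B + f_A = 0.350.
Mass balance: Σ fᵢ·δᵢ = δ_bulk ⇒ f_B·(-50.5) + f_A·(-22.8) = -42.2 − (-29.431) = -12.769
Substitute f_A = 0.350 − f_B:
f_B·(-50.5 − -22.8) = -12.769 − 0.350×(-22.8) = -4.789
f_B = -4.789 / -27.7 = 0.1729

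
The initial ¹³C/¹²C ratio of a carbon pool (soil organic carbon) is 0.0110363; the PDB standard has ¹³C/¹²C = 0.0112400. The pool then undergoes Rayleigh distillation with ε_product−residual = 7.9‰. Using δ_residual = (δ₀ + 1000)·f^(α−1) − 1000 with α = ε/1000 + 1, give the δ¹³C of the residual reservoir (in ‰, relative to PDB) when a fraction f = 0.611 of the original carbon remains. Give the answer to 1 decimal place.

δ₀ = (0.0110363/0.0112400 − 1)×1000 = (0.981877 − 1)×1000 = -18.123‰
α − 1 = ε/1000 = 0.0079
f^(α−1) = 0.611^(0.0079) = 0.996116
δ_res = (-18.123 + 1000) × 0.996116 − 1000 = 978.063 − 1000 = -21.94‰

-21.9‰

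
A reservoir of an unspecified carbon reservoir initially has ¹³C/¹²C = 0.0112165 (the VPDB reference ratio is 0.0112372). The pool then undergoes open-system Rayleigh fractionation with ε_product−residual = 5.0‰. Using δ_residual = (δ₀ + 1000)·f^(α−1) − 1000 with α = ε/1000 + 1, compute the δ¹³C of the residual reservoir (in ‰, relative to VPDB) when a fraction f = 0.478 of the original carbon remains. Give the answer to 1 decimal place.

δ₀ = (0.0112165/0.0112372 − 1)×1000 = (0.998158 − 1)×1000 = -1.842‰
α − 1 = ε/1000 = 0.0050
f^(α−1) = 0.478^(0.0050) = 0.996316
δ_res = (-1.842 + 1000) × 0.996316 − 1000 = 994.481 − 1000 = -5.52‰

-5.5‰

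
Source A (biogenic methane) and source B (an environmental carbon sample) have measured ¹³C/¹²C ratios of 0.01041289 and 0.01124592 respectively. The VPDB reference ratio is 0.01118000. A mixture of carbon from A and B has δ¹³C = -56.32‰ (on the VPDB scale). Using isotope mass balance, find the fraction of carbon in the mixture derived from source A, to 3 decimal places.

δ_A = (0.01041289/0.01118000 − 1)×1000 = (0.931386 − 1)×1000 = -68.614‰
δ_B = (0.01124592/0.01118000 − 1)×1000 = (1.005896 − 1)×1000 = 5.896‰
f_A = (δ_mix − δ_B)/(δ_A − δ_B) = (-56.32 − (5.896))/(-68.614 − (5.896))
f_A = -62.216 / -74.511 = 0.8350

0.835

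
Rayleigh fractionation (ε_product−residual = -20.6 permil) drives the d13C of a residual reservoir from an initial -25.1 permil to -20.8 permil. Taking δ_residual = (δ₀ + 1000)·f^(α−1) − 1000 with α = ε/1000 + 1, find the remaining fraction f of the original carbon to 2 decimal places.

0.81

α − 1 = ε/1000 = -0.0206
(δ_res + 1000)/(δ₀ + 1000) = (-20.8 + 1000)/(-25.1 + 1000) = 979.2/974.9 = 1.004411
f = 1.004411^(1/-0.0206) = exp(ln(1.004411)/-0.0206) = exp(0.00440/-0.0206)
f = exp(-0.2136) = 0.8076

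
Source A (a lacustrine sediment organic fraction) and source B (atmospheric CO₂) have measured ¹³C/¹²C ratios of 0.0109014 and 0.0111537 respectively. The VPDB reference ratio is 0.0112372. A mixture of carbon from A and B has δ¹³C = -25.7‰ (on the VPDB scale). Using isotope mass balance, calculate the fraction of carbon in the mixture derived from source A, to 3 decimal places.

δ_A = (0.0109014/0.0112372 − 1)×1000 = (0.970117 − 1)×1000 = -29.883‰
δ_B = (0.0111537/0.0112372 − 1)×1000 = (0.992569 − 1)×1000 = -7.431‰
f_A = (δ_mix − δ_B)/(δ_A − δ_B) = (-25.7 − (-7.431))/(-29.883 − (-7.431))
f_A = -18.269 / -22.452 = 0.8137

0.814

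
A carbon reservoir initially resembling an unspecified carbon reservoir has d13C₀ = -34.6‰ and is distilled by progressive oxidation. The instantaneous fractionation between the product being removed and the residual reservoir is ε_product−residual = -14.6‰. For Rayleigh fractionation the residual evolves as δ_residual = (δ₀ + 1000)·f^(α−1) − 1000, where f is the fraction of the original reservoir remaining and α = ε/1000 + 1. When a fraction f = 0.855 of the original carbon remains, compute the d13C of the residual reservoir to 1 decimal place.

Rayleigh residual: δ_res = (δ₀ + 1000)·f^(α−1) − 1000
α = ε/1000 + 1 = 0.98540, so α − 1 = -0.01460
f^(α−1) = 0.855^(-0.01460) = 1.002290
δ_res = (-34.6 + 1000) × 1.002290 − 1000 = 967.611 − 1000 = -32.39‰

-32.4‰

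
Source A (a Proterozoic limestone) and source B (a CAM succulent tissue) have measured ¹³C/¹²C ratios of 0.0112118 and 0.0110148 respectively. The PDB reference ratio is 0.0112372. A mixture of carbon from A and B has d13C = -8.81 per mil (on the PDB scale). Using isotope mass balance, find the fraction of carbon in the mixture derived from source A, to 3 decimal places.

δ_A = (0.0112118/0.0112372 − 1)×1000 = (0.997740 − 1)×1000 = -2.260 per mil
δ_B = (0.0110148/0.0112372 − 1)×1000 = (0.980209 − 1)×1000 = -19.791 per mil
f_A = (δ_mix − δ_B)/(δ_A − δ_B) = (-8.81 − (-19.791))/(-2.260 − (-19.791))
f_A = 10.981 / 17.531 = 0.6264

0.626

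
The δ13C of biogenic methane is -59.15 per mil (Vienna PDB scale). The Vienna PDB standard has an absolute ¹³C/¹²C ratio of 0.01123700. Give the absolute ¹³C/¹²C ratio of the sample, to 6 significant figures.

R_sample = R_standard × (δ13C/1000 + 1)
R_sample = 0.01123700 × (-59.15/1000 + 1) = 0.01123700 × 0.940850
R_sample = 0.0105723

0.0105723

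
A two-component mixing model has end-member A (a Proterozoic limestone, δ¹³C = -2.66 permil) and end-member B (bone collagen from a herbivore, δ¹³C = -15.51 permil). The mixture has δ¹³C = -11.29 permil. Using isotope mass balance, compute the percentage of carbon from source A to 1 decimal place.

32.8%

δ_mix = f_A·δ_A + (1 − f_A)·δ_B  ⇒  f_A = (δ_mix − δ_B)/(δ_A − δ_B)
f_A = (-11.29 − (-15.51)) / (-2.66 − (-15.51))
f_A = 4.22 / 12.85 = 0.3284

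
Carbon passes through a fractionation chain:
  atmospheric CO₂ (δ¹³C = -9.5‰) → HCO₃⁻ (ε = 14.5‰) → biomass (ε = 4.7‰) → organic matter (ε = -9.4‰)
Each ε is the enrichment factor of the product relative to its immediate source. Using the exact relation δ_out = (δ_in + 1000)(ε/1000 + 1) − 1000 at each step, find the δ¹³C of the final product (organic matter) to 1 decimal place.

step 1: δ = (-9.50 + 1000)·(14.5/1000 + 1) − 1000 = 4.86‰
step 2: δ = (4.86 + 1000)·(4.7/1000 + 1) − 1000 = 9.59‰
step 3: δ = (9.59 + 1000)·(-9.4/1000 + 1) − 1000 = 0.10‰

0.1‰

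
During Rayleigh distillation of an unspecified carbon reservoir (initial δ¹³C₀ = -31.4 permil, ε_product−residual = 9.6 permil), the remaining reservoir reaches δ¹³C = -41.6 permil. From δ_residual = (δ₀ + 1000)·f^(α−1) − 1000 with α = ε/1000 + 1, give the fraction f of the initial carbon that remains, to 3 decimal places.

0.332

α − 1 = ε/1000 = 0.0096
(δ_res + 1000)/(δ₀ + 1000) = (-41.6 + 1000)/(-31.4 + 1000) = 958.4/968.6 = 0.989469
f = 0.989469^(1/0.0096) = exp(ln(0.989469)/0.0096) = exp(-0.01059/0.0096)
f = exp(-1.1028) = 0.3320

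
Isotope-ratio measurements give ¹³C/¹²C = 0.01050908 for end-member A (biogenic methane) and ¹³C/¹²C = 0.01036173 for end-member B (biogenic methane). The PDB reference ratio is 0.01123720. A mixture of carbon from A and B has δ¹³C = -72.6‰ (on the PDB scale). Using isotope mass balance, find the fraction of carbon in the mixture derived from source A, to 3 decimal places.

δ_A = (0.01050908/0.01123720 − 1)×1000 = (0.935204 − 1)×1000 = -64.796‰
δ_B = (0.01036173/0.01123720 − 1)×1000 = (0.922092 − 1)×1000 = -77.908‰
f_A = (δ_mix − δ_B)/(δ_A − δ_B) = (-72.6 − (-77.908))/(-64.796 − (-77.908))
f_A = 5.308 / 13.113 = 0.4048

0.405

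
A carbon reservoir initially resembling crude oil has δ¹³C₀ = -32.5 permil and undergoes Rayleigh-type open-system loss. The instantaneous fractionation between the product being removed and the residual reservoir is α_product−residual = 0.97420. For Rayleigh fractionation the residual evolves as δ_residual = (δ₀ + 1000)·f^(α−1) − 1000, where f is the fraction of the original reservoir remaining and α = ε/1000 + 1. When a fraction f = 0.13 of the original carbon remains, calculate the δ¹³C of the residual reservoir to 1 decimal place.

19.8 permil

Rayleigh residual: δ_res = (δ₀ + 1000)·f^(α−1) − 1000
α − 1 = -0.02580
f^(α−1) = 0.13^(-0.02580) = 1.054048
δ_res = (-32.5 + 1000) × 1.054048 − 1000 = 1019.791 − 1000 = 19.79 permil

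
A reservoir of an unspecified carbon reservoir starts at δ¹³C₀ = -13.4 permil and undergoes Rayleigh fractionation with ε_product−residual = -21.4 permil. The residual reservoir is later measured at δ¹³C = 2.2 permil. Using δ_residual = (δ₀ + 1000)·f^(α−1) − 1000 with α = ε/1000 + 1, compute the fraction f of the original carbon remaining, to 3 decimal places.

0.480

α − 1 = ε/1000 = -0.0214
(δ_res + 1000)/(δ₀ + 1000) = (2.2 + 1000)/(-13.4 + 1000) = 1002.2/986.6 = 1.015812
f = 1.015812^(1/-0.0214) = exp(ln(1.015812)/-0.0214) = exp(0.01569/-0.0214)
f = exp(-0.7331) = 0.4804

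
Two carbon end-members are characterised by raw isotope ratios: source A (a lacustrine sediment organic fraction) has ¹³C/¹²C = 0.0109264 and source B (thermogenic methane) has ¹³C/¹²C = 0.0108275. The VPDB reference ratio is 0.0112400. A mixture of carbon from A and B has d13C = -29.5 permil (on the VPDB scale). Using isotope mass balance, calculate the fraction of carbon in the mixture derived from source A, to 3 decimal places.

δ_A = (0.0109264/0.0112400 − 1)×1000 = (0.972100 − 1)×1000 = -27.900 permil
δ_B = (0.0108275/0.0112400 − 1)×1000 = (0.963301 − 1)×1000 = -36.699 permil
f_A = (δ_mix − δ_B)/(δ_A − δ_B) = (-29.5 − (-36.699))/(-27.900 − (-36.699))
f_A = 7.199 / 8.799 = 0.8182

0.818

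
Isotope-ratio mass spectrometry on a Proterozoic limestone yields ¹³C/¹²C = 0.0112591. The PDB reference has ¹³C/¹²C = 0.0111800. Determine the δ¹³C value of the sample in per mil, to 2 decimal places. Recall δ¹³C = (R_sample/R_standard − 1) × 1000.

7.08 per mil

δ¹³C = (R_sample / R_standard − 1) × 1000
R_sample / R_standard = 0.0112591 / 0.0111800 = 1.007075
δ¹³C = (1.007075 − 1) × 1000 = 7.075 per mil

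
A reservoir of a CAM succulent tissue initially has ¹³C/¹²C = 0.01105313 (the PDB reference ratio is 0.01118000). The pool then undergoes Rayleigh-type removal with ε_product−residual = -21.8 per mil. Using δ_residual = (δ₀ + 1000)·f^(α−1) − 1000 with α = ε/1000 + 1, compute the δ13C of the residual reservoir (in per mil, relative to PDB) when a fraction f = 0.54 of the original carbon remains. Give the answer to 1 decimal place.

δ₀ = (0.01105313/0.01118000 − 1)×1000 = (0.988652 − 1)×1000 = -11.348 per mil
α − 1 = ε/1000 = -0.0218
f^(α−1) = 0.54^(-0.0218) = 1.013523
δ_res = (-11.348 + 1000) × 1.013523 − 1000 = 1002.022 − 1000 = 2.02 per mil

2.0 per mil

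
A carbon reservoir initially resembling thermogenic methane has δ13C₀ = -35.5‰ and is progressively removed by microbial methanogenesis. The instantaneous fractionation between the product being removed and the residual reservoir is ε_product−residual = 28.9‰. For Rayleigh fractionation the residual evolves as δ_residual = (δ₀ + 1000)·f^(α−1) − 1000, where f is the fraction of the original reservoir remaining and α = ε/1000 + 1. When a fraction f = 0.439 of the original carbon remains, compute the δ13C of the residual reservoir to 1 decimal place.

-58.2‰

Rayleigh residual: δ_res = (δ₀ + 1000)·f^(α−1) − 1000
α = ε/1000 + 1 = 1.02890, so α − 1 = 0.02890
f^(α−1) = 0.439^(0.02890) = 0.976489
δ_res = (-35.5 + 1000) × 0.976489 − 1000 = 941.823 − 1000 = -58.18‰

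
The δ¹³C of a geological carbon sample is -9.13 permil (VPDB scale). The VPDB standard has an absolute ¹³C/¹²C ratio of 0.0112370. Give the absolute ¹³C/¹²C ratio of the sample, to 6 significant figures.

R_sample = R_standard × (δ¹³C/1000 + 1)
R_sample = 0.0112370 × (-9.13/1000 + 1) = 0.0112370 × 0.990870
R_sample = 0.0111344

0.0111344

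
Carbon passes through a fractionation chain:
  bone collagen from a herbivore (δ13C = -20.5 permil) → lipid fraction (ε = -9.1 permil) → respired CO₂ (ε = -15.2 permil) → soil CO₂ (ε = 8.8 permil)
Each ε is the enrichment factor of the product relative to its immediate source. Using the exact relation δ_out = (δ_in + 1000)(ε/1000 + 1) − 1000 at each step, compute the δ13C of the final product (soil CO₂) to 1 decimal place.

-35.8 permil

step 1: δ = (-20.50 + 1000)·(-9.1/1000 + 1) − 1000 = -29.41 permil
step 2: δ = (-29.41 + 1000)·(-15.2/1000 + 1) − 1000 = -44.17 permil
step 3: δ = (-44.17 + 1000)·(8.8/1000 + 1) − 1000 = -35.76 permil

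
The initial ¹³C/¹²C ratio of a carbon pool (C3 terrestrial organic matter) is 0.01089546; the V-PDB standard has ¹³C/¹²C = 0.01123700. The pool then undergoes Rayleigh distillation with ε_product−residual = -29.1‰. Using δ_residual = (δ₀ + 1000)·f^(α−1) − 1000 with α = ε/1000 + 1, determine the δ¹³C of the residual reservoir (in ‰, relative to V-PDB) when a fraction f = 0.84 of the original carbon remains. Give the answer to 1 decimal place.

δ₀ = (0.01089546/0.01123700 − 1)×1000 = (0.969606 − 1)×1000 = -30.394‰
α − 1 = ε/1000 = -0.0291
f^(α−1) = 0.84^(-0.0291) = 1.005087
δ_res = (-30.394 + 1000) × 1.005087 − 1000 = 974.538 − 1000 = -25.46‰

-25.5‰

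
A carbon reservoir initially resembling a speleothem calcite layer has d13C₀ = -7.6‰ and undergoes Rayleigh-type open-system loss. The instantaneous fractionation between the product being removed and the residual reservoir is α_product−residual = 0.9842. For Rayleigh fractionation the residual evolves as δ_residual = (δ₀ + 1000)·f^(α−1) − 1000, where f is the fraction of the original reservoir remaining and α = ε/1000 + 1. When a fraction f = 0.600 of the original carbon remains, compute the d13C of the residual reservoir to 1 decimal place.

0.4‰

Rayleigh residual: δ_res = (δ₀ + 1000)·f^(α−1) − 1000
α − 1 = -0.01580
f^(α−1) = 0.600^(-0.01580) = 1.008104
δ_res = (-7.6 + 1000) × 1.008104 − 1000 = 1000.442 − 1000 = 0.44‰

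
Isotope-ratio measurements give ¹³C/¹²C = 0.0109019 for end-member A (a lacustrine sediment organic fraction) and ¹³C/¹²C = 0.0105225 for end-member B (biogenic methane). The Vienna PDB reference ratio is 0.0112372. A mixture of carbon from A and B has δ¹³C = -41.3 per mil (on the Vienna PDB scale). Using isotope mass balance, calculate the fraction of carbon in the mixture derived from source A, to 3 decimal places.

δ_A = (0.0109019/0.0112372 − 1)×1000 = (0.970162 − 1)×1000 = -29.838 per mil
δ_B = (0.0105225/0.0112372 − 1)×1000 = (0.936399 − 1)×1000 = -63.601 per mil
f_A = (δ_mix − δ_B)/(δ_A − δ_B) = (-41.3 − (-63.601))/(-29.838 − (-63.601))
f_A = 22.301 / 33.763 = 0.6605

0.661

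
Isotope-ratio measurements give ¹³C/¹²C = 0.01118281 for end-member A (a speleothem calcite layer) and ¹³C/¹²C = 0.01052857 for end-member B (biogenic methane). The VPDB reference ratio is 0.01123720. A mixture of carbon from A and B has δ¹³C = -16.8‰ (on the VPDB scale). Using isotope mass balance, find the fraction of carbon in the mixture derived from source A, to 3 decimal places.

δ_A = (0.01118281/0.01123720 − 1)×1000 = (0.995160 − 1)×1000 = -4.840‰
δ_B = (0.01052857/0.01123720 − 1)×1000 = (0.936939 − 1)×1000 = -63.061‰
f_A = (δ_mix − δ_B)/(δ_A − δ_B) = (-16.8 − (-63.061))/(-4.840 − (-63.061))
f_A = 46.261 / 58.221 = 0.7946

0.795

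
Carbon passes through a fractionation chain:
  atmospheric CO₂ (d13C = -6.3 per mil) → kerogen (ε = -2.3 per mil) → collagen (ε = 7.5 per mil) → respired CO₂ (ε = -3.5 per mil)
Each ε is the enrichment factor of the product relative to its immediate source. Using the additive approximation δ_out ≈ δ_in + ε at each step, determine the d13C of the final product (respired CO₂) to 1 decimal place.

-4.6 per mil

step 1: δ ≈ -6.3 + (-2.3) = -8.6 per mil
step 2: δ ≈ -8.6 + (7.5) = -1.1 per mil
step 3: δ ≈ -1.1 + (-3.5) = -4.6 per mil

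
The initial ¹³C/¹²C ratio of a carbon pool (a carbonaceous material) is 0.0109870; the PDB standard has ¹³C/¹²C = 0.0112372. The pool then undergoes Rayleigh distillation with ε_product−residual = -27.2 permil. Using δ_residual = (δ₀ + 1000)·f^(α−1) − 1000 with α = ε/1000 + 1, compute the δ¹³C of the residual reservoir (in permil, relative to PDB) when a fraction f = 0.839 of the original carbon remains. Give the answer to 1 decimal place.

-17.6 permil

δ₀ = (0.0109870/0.0112372 − 1)×1000 = (0.977735 − 1)×1000 = -22.265 permil
α − 1 = ε/1000 = -0.0272
f^(α−1) = 0.839^(-0.0272) = 1.004786
δ_res = (-22.265 + 1000) × 1.004786 − 1000 = 982.414 − 1000 = -17.59 permil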